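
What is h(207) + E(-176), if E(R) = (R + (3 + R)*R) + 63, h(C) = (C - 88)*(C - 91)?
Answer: 44139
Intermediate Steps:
h(C) = (-91 + C)*(-88 + C) (h(C) = (-88 + C)*(-91 + C) = (-91 + C)*(-88 + C))
E(R) = 63 + R + R*(3 + R) (E(R) = (R + R*(3 + R)) + 63 = 63 + R + R*(3 + R))
h(207) + E(-176) = (8008 + 207² - 179*207) + (63 + (-176)² + 4*(-176)) = (8008 + 42849 - 37053) + (63 + 30976 - 704) = 13804 + 30335 = 44139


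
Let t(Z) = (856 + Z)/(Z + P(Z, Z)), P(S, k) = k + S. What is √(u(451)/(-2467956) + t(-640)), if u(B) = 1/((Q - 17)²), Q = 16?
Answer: 163*I*√644753505/12339780 ≈ 0.33541*I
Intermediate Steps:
P(S, k) = S + k
u(B) = 1 (u(B) = 1/((16 - 17)²) = 1/((-1)²) = 1/1 = 1)
t(Z) = (856 + Z)/(3*Z) (t(Z) = (856 + Z)/(Z + (Z + Z)) = (856 + Z)/(Z + 2*Z) = (856 + Z)/((3*Z)) = (856 + Z)*(1/(3*Z)) = (856 + Z)/(3*Z))
√(u(451)/(-2467956) + t(-640)) = √(1/(-2467956) + (⅓)*(856 - 640)/(-640)) = √(1*(-1/2467956) + (⅓)*(-1/640)*216) = √(-1/2467956 - 9/80) = √(-5552921/49359120) = 163*I*√644753505/12339780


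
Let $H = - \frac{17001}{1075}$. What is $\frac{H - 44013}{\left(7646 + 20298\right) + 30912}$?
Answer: $- \frac{845196}{1129825} \approx -0.74808$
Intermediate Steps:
$H = - \frac{17001}{1075}$ ($H = \left(-17001\right) \frac{1}{1075} = - \frac{17001}{1075} \approx -15.815$)
$\frac{H - 44013}{\left(7646 + 20298\right) + 30912} = \frac{- \frac{17001}{1075} - 44013}{\left(7646 + 20298\right) + 30912} = - \frac{47330976}{1075 \left(27944 + 30912\right)} = - \frac{47330976}{1075 \cdot 58856} = \left(- \frac{47330976}{1075}\right) \frac{1}{58856} = - \frac{845196}{1129825}$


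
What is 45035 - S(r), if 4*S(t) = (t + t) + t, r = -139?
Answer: 180557/4 ≈ 45139.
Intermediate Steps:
S(t) = 3*t/4 (S(t) = ((t + t) + t)/4 = (2*t + t)/4 = (3*t)/4 = 3*t/4)
45035 - S(r) = 45035 - 3*(-139)/4 = 45035 - 1*(-417/4) = 45035 + 417/4 = 180557/4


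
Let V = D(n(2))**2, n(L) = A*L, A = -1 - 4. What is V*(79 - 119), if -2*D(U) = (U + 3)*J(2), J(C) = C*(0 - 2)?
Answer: -7840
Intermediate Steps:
A = -5
n(L) = -5*L
J(C) = -2*C (J(C) = C*(-2) = -2*C)
D(U) = 6 + 2*U (D(U) = -(U + 3)*(-2*2)/2 = -(3 + U)*(-4)/2 = -(-12 - 4*U)/2 = 6 + 2*U)
V = 196 (V = (6 + 2*(-5*2))**2 = (6 + 2*(-10))**2 = (6 - 20)**2 = (-14)**2 = 196)
V*(79 - 119) = 196*(79 - 119) = 196*(-40) = -7840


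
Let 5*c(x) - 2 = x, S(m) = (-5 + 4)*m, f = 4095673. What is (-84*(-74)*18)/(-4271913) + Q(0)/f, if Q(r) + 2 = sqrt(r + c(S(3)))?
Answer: -16972785350/648013286387 + I*sqrt(5)/20478365 ≈ -0.026192 + 1.0919e-7*I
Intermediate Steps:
S(m) = -m
c(x) = 2/5 + x/5
Q(r) = -2 + sqrt(-1/5 + r) (Q(r) = -2 + sqrt(r + (2/5 + (-1*3)/5)) = -2 + sqrt(r + (2/5 + (1/5)*(-3))) = -2 + sqrt(r + (2/5 - 3/5)) = -2 + sqrt(r - 1/5) = -2 + sqrt(-1/5 + r))
(-84*(-74)*18)/(-4271913) + Q(0)/f = (-84*(-74)*18)/(-4271913) + (-2 + sqrt(-5 + 25*0)/5)/4095673 = (6216*18)*(-1/4271913) + (-2 + sqrt(-5 + 0)/5)*(1/4095673) = 111888*(-1/4271913) + (-2 + sqrt(-5)/5)*(1/4095673) = -4144/158219 + (-2 + (I*sqrt(5))/5)*(1/4095673) = -4144/158219 + (-2 + I*sqrt(5)/5)*(1/4095673) = -4144/158219 + (-2/4095673 + I*sqrt(5)/20478365) = -16972785350/648013286387 + I*sqrt(5)/20478365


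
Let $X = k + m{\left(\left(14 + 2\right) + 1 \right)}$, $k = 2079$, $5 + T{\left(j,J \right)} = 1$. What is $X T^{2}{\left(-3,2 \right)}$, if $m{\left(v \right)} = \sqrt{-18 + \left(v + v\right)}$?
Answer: $33328$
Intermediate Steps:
$T{\left(j,J \right)} = -4$ ($T{\left(j,J \right)} = -5 + 1 = -4$)
$m{\left(v \right)} = \sqrt{-18 + 2 v}$
$X = 2083$ ($X = 2079 + \sqrt{-18 + 2 \left(\left(14 + 2\right) + 1\right)} = 2079 + \sqrt{-18 + 2 \left(16 + 1\right)} = 2079 + \sqrt{-18 + 2 \cdot 17} = 2079 + \sqrt{-18 + 34} = 2079 + \sqrt{16} = 2079 + 4 = 2083$)
$X T^{2}{\left(-3,2 \right)} = 2083 \left(-4\right)^{2} = 2083 \cdot 16 = 33328$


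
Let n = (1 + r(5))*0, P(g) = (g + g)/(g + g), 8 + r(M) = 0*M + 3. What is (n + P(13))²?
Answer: 1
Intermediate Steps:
r(M) = -5 (r(M) = -8 + (0*M + 3) = -8 + (0 + 3) = -8 + 3 = -5)
P(g) = 1 (P(g) = (2*g)/((2*g)) = (2*g)*(1/(2*g)) = 1)
n = 0 (n = (1 - 5)*0 = -4*0 = 0)
(n + P(13))² = (0 + 1)² = 1² = 1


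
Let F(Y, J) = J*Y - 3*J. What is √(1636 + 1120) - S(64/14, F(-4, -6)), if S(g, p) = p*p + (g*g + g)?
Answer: -87684/49 + 2*√689 ≈ -1737.0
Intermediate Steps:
F(Y, J) = -3*J + J*Y
S(g, p) = g + g² + p² (S(g, p) = p² + (g² + g) = p² + (g + g²) = g + g² + p²)
√(1636 + 1120) - S(64/14, F(-4, -6)) = √(1636 + 1120) - (64/14 + (64/14)² + (-6*(-3 - 4))²) = √2756 - (64*(1/14) + (64*(1/14))² + (-6*(-7))²) = 2*√689 - (32/7 + (32/7)² + 42²) = 2*√689 - (32/7 + 1024/49 + 1764) = 2*√689 - 1*87684/49 = 2*√689 - 87684/49 = -87684/49 + 2*√689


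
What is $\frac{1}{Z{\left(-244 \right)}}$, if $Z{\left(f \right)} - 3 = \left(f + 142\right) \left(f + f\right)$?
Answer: $\frac{1}{49779} \approx 2.0089 \cdot 10^{-5}$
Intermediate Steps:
$Z{\left(f \right)} = 3 + 2 f \left(142 + f\right)$ ($Z{\left(f \right)} = 3 + \left(f + 142\right) \left(f + f\right) = 3 + \left(142 + f\right) 2 f = 3 + 2 f \left(142 + f\right)$)
$\frac{1}{Z{\left(-244 \right)}} = \frac{1}{3 + 2 \left(-244\right)^{2} + 284 \left(-244\right)} = \frac{1}{3 + 2 \cdot 59536 - 69296} = \frac{1}{3 + 119072 - 69296} = \frac{1}{49779}$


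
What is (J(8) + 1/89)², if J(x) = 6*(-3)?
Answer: 2563201/7921 ≈ 323.60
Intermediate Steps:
J(x) = -18
(J(8) + 1/89)² = (-18 + 1/89)² = (-1601/89)² = 2563201/7921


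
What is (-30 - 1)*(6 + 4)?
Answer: -310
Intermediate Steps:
(-30 - 1)*(6 + 4) = -31*10 = -310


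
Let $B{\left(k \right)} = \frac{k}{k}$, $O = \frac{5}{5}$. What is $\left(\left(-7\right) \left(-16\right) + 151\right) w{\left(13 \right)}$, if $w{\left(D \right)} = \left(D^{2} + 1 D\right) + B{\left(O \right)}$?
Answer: $48129$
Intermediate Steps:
$O = 1$ ($O = 5 \cdot \frac{1}{5} = 1$)
$B{\left(k \right)} = 1$
$w{\left(D \right)} = 1 + D + D^{2}$ ($w{\left(D \right)} = \left(D^{2} + 1 D\right) + 1 = \left(D^{2} + D\right) + 1 = \left(D + D^{2}\right) + 1 = 1 + D + D^{2}$)
$\left(\left(-7\right) \left(-16\right) + 151\right) w{\left(13 \right)} = \left(\left(-7\right) \left(-16\right) + 151\right) \left(1 + 13 + 13^{2}\right) = \left(112 + 151\right) \left(1 + 13 + 169\right) = 263 \cdot 183 = 48129$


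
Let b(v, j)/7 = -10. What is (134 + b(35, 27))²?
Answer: 4096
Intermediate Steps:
b(v, j) = -70 (b(v, j) = 7*(-10) = -70)
(134 + b(35, 27))² = (134 - 70)² = 64² = 4096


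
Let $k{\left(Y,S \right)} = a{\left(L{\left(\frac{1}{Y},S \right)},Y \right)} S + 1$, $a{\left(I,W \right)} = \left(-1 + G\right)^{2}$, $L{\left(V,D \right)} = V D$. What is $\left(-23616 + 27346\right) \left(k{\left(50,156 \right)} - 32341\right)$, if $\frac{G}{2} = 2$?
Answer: $-115391280$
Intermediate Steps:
$G = 4$ ($G = 2 \cdot 2 = 4$)
$L{\left(V,D \right)} = D V$
$a{\left(I,W \right)} = 9$ ($a{\left(I,W \right)} = \left(-1 + 4\right)^{2} = 3^{2} = 9$)
$k{\left(Y,S \right)} = 1 + 9 S$ ($k{\left(Y,S \right)} = 9 S + 1 = 1 + 9 S$)
$\left(-23616 + 27346\right) \left(k{\left(50,156 \right)} - 32341\right) = \left(-23616 + 27346\right) \left(\left(1 + 9 \cdot 156\right) - 32341\right) = 3730 \left(\left(1 + 1404\right) - 32341\right) = 3730 \left(1405 - 32341\right) = 3730 \left(-30936\right) = -115391280$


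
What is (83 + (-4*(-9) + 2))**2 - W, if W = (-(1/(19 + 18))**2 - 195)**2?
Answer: -43825914735/1874161 ≈ -23384.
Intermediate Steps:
W = 71265505936/1874161 (W = (-(1/37)**2 - 195)**2 = (-1*1/1369 - 195)**2 = (-1/1369 - 195)**2 = (-266956/1369)**2 = 71265505936/1874161 ≈ 38025.)
(83 + (-4*(-9) + 2))**2 - W = (83 + (-4*(-9) + 2))**2 - 1*71265505936/1874161 = (83 + (36 + 2))**2 - 71265505936/1874161 = (83 + 38)**2 - 71265505936/1874161 = 121**2 - 71265505936/1874161 = 14641 - 71265505936/1874161 = -43825914735/1874161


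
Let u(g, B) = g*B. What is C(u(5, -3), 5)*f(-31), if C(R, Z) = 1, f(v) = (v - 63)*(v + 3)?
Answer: 2632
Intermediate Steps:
u(g, B) = B*g
f(v) = (-63 + v)*(3 + v)
C(u(5, -3), 5)*f(-31) = 1*(-189 + (-31)² - 60*(-31)) = 1*(-189 + 961 + 1860) = 1*2632 = 2632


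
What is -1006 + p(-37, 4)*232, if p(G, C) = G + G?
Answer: -18174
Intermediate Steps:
p(G, C) = 2*G
-1006 + p(-37, 4)*232 = -1006 + (2*(-37))*232 = -1006 - 74*232 = -1006 - 17168 = -18174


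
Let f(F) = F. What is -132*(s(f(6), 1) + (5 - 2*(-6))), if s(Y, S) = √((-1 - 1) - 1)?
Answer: -2244 - 132*I*√3 ≈ -2244.0 - 228.63*I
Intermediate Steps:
s(Y, S) = I*√3 (s(Y, S) = √(-2 - 1) = √(-3) = I*√3)
-132*(s(f(6), 1) + (5 - 2*(-6))) = -132*(I*√3 + (5 - 2*(-6))) = -132*(I*√3 + (5 + 12)) = -132*(I*√3 + 17) = -132*(17 + I*√3) = -2244 - 132*I*√3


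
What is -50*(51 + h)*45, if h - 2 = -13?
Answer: -90000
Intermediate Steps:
h = -11 (h = 2 - 13 = -11)
-50*(51 + h)*45 = -50*(51 - 11)*45 = -50*40*45 = -2000*45 = -90000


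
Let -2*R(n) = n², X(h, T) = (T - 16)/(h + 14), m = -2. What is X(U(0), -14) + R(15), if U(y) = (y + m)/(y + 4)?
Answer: -2065/18 ≈ -114.72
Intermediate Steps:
U(y) = (-2 + y)/(4 + y) (U(y) = (y - 2)/(y + 4) = (-2 + y)/(4 + y))
X(h, T) = (-16 + T)/(14 + h)
R(n) = -n²/2
X(U(0), -14) + R(15) = (-16 - 14)/(14 + (-2 + 0)/(4 + 0)) - ½*15² = -30/(14 - 2/4) - ½*225 = -30/(14 + (¼)*(-2)) - 225/2 = -30/(14 - ½) - 225/2 = -30/(27/2) - 225/2 = (2/27)*(-30) - 225/2 = -20/9 - 225/2 = -2065/18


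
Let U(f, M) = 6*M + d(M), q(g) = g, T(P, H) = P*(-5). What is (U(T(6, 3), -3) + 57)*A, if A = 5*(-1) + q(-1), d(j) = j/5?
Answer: -1152/5 ≈ -230.40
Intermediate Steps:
d(j) = j/5 (d(j) = j*(⅕) = j/5)
T(P, H) = -5*P
A = -6 (A = 5*(-1) - 1 = -5 - 1 = -6)
U(f, M) = 31*M/5 (U(f, M) = 6*M + M/5 = 31*M/5)
(U(T(6, 3), -3) + 57)*A = ((31/5)*(-3) + 57)*(-6) = (-93/5 + 57)*(-6) = (192/5)*(-6) = -1152/5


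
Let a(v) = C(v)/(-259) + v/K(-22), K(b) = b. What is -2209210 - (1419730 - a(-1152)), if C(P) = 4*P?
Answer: -10338650188/2849 ≈ -3.6289e+6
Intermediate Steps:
a(v) = -347*v/5698 (a(v) = (4*v)/(-259) + v/(-22) = (4*v)*(-1/259) + v*(-1/22) = -4*v/259 - v/22 = -347*v/5698)
-2209210 - (1419730 - a(-1152)) = -2209210 - (1419730 - (-347)*(-1152)/5698) = -2209210 - (1419730 - 1*199872/2849) = -2209210 - (1419730 - 199872/2849) = -2209210 - 1*4044610898/2849 = -2209210 - 4044610898/2849 = -10338650188/2849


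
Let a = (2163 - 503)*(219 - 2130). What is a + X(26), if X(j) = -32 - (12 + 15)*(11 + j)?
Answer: -3173291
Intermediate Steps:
a = -3172260 (a = 1660*(-1911) = -3172260)
X(j) = -329 - 27*j (X(j) = -32 - 27*(11 + j) = -32 - (297 + 27*j) = -32 + (-297 - 27*j) = -329 - 27*j)
a + X(26) = -3172260 + (-329 - 27*26) = -3172260 + (-329 - 702) = -3172260 - 1031 = -3173291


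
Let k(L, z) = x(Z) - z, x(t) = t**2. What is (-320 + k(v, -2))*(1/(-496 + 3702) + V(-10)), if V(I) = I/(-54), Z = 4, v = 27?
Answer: -2424607/43281 ≈ -56.020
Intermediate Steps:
V(I) = -I/54 (V(I) = I*(-1/54) = -I/54)
k(L, z) = 16 - z (k(L, z) = 4**2 - z = 16 - z)
(-320 + k(v, -2))*(1/(-496 + 3702) + V(-10)) = (-320 + (16 - 1*(-2)))*(1/(-496 + 3702) - 1/54*(-10)) = (-320 + (16 + 2))*(1/3206 + 5/27) = (-320 + 18)*(1/3206 + 5/27) = -302*16057/86562 = -2424607/43281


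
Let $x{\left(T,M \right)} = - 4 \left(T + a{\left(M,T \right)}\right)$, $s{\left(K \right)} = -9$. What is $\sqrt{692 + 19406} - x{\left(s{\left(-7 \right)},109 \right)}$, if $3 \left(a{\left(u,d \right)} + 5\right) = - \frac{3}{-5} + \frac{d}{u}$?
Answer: $- \frac{30144}{545} + \sqrt{20098} \approx 86.457$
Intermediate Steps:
$a{\left(u,d \right)} = - \frac{24}{5} + \frac{d}{3 u}$ ($a{\left(u,d \right)} = -5 + \frac{- \frac{3}{-5} + \frac{d}{u}}{3} = -5 + \frac{\left(-3\right) \left(- \frac{1}{5}\right) + \frac{d}{u}}{3} = -5 + \frac{\frac{3}{5} + \frac{d}{u}}{3} = -5 + \left(\frac{1}{5} + \frac{d}{3 u}\right) = - \frac{24}{5} + \frac{d}{3 u}$)
$x{\left(T,M \right)} = \frac{96}{5} - 4 T - \frac{4 T}{3 M}$ ($x{\left(T,M \right)} = - 4 \left(T - \left(\frac{24}{5} - \frac{T}{3 M}\right)\right) = - 4 \left(- \frac{24}{5} + T + \frac{T}{3 M}\right) = \frac{96}{5} - 4 T - \frac{4 T}{3 M}$)
$\sqrt{692 + 19406} - x{\left(s{\left(-7 \right)},109 \right)} = \sqrt{692 + 19406} - \left(\frac{96}{5} - -36 - - \frac{12}{109}\right) = \sqrt{20098} - \left(\frac{96}{5} + 36 - \left(-12\right) \frac{1}{109}\right) = \sqrt{20098} - \left(\frac{96}{5} + 36 + \frac{12}{109}\right) = \sqrt{20098} - \frac{30144}{545} = - \frac{30144}{545} + \sqrt{20098}$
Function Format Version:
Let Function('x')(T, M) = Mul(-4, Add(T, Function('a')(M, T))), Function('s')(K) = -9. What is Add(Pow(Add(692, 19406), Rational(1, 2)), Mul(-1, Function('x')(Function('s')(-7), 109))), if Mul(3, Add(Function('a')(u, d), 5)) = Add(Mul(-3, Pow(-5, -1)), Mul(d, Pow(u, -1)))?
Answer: Add(Rational(-30144, 545), Pow(20098, Rational(1, 2))) ≈ 86.457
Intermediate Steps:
Function('a')(u, d) = Add(Rational(-24, 5), Mul(Rational(1, 3), d, Pow(u, -1))) (Function('a')(u, d) = Add(-5, Mul(Rational(1, 3), Add(Mul(-3, Pow(-5, -1)), Mul(d, Pow(u, -1))))) = Add(-5, Mul(Rational(1, 3), Add(Mul(-3, Rational(-1, 5)), Mul(d, Pow(u, -1))))) = Add(-5, Mul(Rational(1, 3), Add(Rational(3, 5), Mul(d, Pow(u, -1))))) = Add(-5, Add(Rational(1, 5), Mul(Rational(1, 3), d, Pow(u, -1)))) = Add(Rational(-24, 5), Mul(Rational(1, 3), d, Pow(u, -1))))
Function('x')(T, M) = Add(Rational(96, 5), Mul(-4, T), Mul(Rational(-4, 3), T, Pow(M, -1))) (Function('x')(T, M) = Mul(-4, Add(T, Add(Rational(-24, 5), Mul(Rational(1, 3), T, Pow(M, -1))))) = Mul(-4, Add(Rational(-24, 5), T, Mul(Rational(1, 3), T, Pow(M, -1)))) = Add(Rational(96, 5), Mul(-4, T), Mul(Rational(-4, 3), T, Pow(M, -1))))
Add(Pow(Add(692, 19406), Rational(1, 2)), Mul(-1, Function('x')(Function('s')(-7), 109))) = Add(Pow(Add(692, 19406), Rational(1, 2)), Mul(-1, Add(Rational(96, 5), Mul(-4, -9), Mul(Rational(-4, 3), -9, Pow(109, -1))))) = Add(Pow(20098, Rational(1, 2)), Mul(-1, Add(Rational(96, 5), 36, Mul(Rational(-4, 3), -9, Rational(1, 109))))) = Add(Pow(20098, Rational(1, 2)), Mul(-1, Add(Rational(96, 5), 36, Rational(12, 109)))) = Add(Pow(20098, Rational(1, 2)), Mul(-1, Rational(30144, 545))) = Add(Pow(20098, Rational(1, 2)), Rational(-30144, 545)) = Add(Rational(-30144, 545), Pow(20098, Rational(1, 2)))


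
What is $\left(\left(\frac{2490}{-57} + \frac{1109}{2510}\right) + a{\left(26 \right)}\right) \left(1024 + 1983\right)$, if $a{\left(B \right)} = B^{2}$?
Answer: $\frac{90739866477}{47690} \approx 1.9027 \cdot 10^{6}$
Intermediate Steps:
$\left(\left(\frac{2490}{-57} + \frac{1109}{2510}\right) + a{\left(26 \right)}\right) \left(1024 + 1983\right) = \left(\left(\frac{2490}{-57} + \frac{1109}{2510}\right) + 26^{2}\right) \left(1024 + 1983\right) = \left(\left(2490 \left(- \frac{1}{57}\right) + 1109 \cdot \frac{1}{2510}\right) + 676\right) 3007 = \left(\left(- \frac{830}{19} + \frac{1109}{2510}\right) + 676\right) 3007 = \left(- \frac{2062229}{47690} + 676\right) 3007 = \frac{30176211}{47690} \cdot 3007 = \frac{90739866477}{47690}$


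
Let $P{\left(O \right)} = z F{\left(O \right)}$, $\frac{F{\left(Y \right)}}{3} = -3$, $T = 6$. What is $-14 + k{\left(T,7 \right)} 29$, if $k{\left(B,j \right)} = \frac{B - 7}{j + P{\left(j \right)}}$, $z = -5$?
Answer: $- \frac{757}{52} \approx -14.558$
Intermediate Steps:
$F{\left(Y \right)} = -9$ ($F{\left(Y \right)} = 3 \left(-3\right) = -9$)
$P{\left(O \right)} = 45$ ($P{\left(O \right)} = \left(-5\right) \left(-9\right) = 45$)
$k{\left(B,j \right)} = \frac{-7 + B}{45 + j}$ ($k{\left(B,j \right)} = \frac{B - 7}{j + 45} = \frac{-7 + B}{45 + j}$)
$-14 + k{\left(T,7 \right)} 29 = -14 + \frac{-7 + 6}{45 + 7} \cdot 29 = -14 + \frac{1}{52} \left(-1\right) 29 = -14 - \frac{29}{52} = - \frac{757}{52}$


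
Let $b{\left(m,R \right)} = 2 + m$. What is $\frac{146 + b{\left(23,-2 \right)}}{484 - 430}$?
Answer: $\frac{19}{6} \approx 3.1667$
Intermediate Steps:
$\frac{146 + b{\left(23,-2 \right)}}{484 - 430} = \frac{146 + \left(2 + 23\right)}{484 - 430} = \frac{146 + 25}{54} = 171 \cdot \frac{1}{54} = \frac{19}{6}$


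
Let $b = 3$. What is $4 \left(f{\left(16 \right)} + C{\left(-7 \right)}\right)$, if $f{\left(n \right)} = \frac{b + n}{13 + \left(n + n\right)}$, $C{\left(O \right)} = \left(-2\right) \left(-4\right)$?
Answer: $\frac{1516}{45} \approx 33.689$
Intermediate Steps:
$C{\left(O \right)} = 8$
$f{\left(n \right)} = \frac{3 + n}{13 + 2 n}$ ($f{\left(n \right)} = \frac{3 + n}{13 + \left(n + n\right)} = \frac{3 + n}{13 + 2 n}$)
$4 \left(f{\left(16 \right)} + C{\left(-7 \right)}\right) = 4 \left(\frac{3 + 16}{13 + 2 \cdot 16} + 8\right) = 4 \left(\frac{1}{13 + 32} \cdot 19 + 8\right) = 4 \left(\frac{1}{45} \cdot 19 + 8\right) = 4 \left(\frac{19}{45} + 8\right) = 4 \cdot \frac{379}{45} = \frac{1516}{45}$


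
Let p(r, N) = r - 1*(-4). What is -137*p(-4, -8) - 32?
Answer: -32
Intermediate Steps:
p(r, N) = 4 + r (p(r, N) = r + 4 = 4 + r)
-137*p(-4, -8) - 32 = -137*(4 - 4) - 32 = -137*0 - 32 = 0 - 32 = -32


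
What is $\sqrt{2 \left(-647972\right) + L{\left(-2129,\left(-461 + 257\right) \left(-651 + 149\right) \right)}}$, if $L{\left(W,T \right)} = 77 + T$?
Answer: $i \sqrt{1193459} \approx 1092.5 i$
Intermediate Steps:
$\sqrt{2 \left(-647972\right) + L{\left(-2129,\left(-461 + 257\right) \left(-651 + 149\right) \right)}} = \sqrt{2 \left(-647972\right) + \left(77 + \left(-461 + 257\right) \left(-651 + 149\right)\right)} = \sqrt{-1295944 + \left(77 - -102408\right)} = \sqrt{-1295944 + \left(77 + 102408\right)} = \sqrt{-1295944 + 102485} = \sqrt{-1193459} = i \sqrt{1193459}$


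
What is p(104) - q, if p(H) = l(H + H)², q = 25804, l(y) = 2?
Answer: -25800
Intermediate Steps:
p(H) = 4 (p(H) = 2² = 4)
p(104) - q = 4 - 1*25804 = 4 - 25804 = -25800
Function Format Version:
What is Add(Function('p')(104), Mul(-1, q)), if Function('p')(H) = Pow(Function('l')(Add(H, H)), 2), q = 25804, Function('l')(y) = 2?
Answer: -25800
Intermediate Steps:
Function('p')(H) = 4 (Function('p')(H) = Pow(2, 2) = 4)
Add(Function('p')(104), Mul(-1, q)) = Add(4, Mul(-1, 25804)) = Add(4, -25804) = -25800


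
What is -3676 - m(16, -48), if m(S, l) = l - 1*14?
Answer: -3614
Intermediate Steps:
m(S, l) = -14 + l (m(S, l) = l - 14 = -14 + l)
-3676 - m(16, -48) = -3676 - (-14 - 48) = -3676 - 1*(-62) = -3676 + 62 = -3614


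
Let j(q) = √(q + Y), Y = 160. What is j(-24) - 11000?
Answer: -11000 + 2*√34 ≈ -10988.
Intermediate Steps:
j(q) = √(160 + q) (j(q) = √(q + 160) = √(160 + q))
j(-24) - 11000 = √(160 - 24) - 11000 = √136 - 11000 = 2*√34 - 11000 = -11000 + 2*√34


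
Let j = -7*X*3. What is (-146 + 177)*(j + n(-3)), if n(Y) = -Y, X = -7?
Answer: 4650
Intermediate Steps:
j = 147 (j = -7*(-7)*3 = 49*3 = 147)
(-146 + 177)*(j + n(-3)) = (-146 + 177)*(147 - 1*(-3)) = 31*(147 + 3) = 31*150 = 4650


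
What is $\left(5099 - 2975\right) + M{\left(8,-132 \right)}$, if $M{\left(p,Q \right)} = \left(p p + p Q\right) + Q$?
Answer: $1000$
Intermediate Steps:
$M{\left(p,Q \right)} = Q + p^{2} + Q p$ ($M{\left(p,Q \right)} = \left(p^{2} + Q p\right) + Q = Q + p^{2} + Q p$)
$\left(5099 - 2975\right) + M{\left(8,-132 \right)} = \left(5099 - 2975\right) - \left(1188 - 64\right) = 2124 - 1124 = 1000$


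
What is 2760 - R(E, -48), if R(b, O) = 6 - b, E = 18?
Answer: 2772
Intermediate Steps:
2760 - R(E, -48) = 2760 - (6 - 1*18) = 2760 - (6 - 18) = 2760 - 1*(-12) = 2760 + 12 = 2772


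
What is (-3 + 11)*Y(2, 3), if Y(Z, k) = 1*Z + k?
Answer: 40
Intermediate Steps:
Y(Z, k) = Z + k
(-3 + 11)*Y(2, 3) = (-3 + 11)*(2 + 3) = 8*5 = 40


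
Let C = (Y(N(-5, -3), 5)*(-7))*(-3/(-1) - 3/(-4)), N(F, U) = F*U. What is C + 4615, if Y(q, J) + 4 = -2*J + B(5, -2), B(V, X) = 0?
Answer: 9965/2 ≈ 4982.5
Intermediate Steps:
Y(q, J) = -4 - 2*J (Y(q, J) = -4 + (-2*J + 0) = -4 - 2*J)
C = 735/2 (C = ((-4 - 2*5)*(-7))*(-3/(-1) - 3/(-4)) = ((-4 - 10)*(-7))*(-3*(-1) - 3*(-¼)) = (-14*(-7))*(3 + ¾) = 98*(15/4) = 735/2 ≈ 367.50)
C + 4615 = 735/2 + 4615 = 9965/2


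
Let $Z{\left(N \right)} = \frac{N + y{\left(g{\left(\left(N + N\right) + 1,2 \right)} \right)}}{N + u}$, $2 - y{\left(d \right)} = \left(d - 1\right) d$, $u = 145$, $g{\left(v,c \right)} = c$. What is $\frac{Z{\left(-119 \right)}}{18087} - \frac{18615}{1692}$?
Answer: $- \frac{486340471}{44204628} \approx -11.002$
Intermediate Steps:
$y{\left(d \right)} = 2 - d \left(-1 + d\right)$ ($y{\left(d \right)} = 2 - \left(d - 1\right) d = 2 - \left(-1 + d\right) d = 2 - d \left(-1 + d\right)$)
$Z{\left(N \right)} = \frac{N}{145 + N}$ ($Z{\left(N \right)} = \frac{N + \left(2 + 2 - 2^{2}\right)}{N + 145} = \frac{N + \left(2 + 2 - 4\right)}{145 + N} = \frac{N + 0}{145 + N} = \frac{N}{145 + N}$)
$\frac{Z{\left(-119 \right)}}{18087} - \frac{18615}{1692} = \frac{\left(-119\right) \frac{1}{145 - 119}}{18087} - \frac{18615}{1692} = - \frac{119}{26} \cdot \frac{1}{18087} - \frac{6205}{564} = \left(-119\right) \frac{1}{26} \cdot \frac{1}{18087} - \frac{6205}{564} = \left(- \frac{119}{26}\right) \frac{1}{18087} - \frac{6205}{564} = - \frac{119}{470262} - \frac{6205}{564} = - \frac{486340471}{44204628}$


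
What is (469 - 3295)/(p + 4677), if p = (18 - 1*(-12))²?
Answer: -942/1859 ≈ -0.50672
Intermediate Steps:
p = 900 (p = (18 + 12)² = 30² = 900)
(469 - 3295)/(p + 4677) = (469 - 3295)/(900 + 4677) = -2826/5577 = -2826*1/5577 = -942/1859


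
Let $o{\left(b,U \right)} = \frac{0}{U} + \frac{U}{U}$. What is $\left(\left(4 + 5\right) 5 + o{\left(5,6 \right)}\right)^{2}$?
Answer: $2116$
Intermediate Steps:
$o{\left(b,U \right)} = 1$ ($o{\left(b,U \right)} = 0 + 1 = 1$)
$\left(\left(4 + 5\right) 5 + o{\left(5,6 \right)}\right)^{2} = \left(\left(4 + 5\right) 5 + 1\right)^{2} = \left(9 \cdot 5 + 1\right)^{2} = \left(45 + 1\right)^{2} = 46^{2} = 2116$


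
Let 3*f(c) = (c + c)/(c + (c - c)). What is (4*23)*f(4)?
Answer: 184/3 ≈ 61.333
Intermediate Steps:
f(c) = ⅔ (f(c) = ((c + c)/(c + (c - c)))/3 = ((2*c)/(c + 0))/3 = ((2*c)/c)/3 = (⅓)*2 = ⅔)
(4*23)*f(4) = (4*23)*(⅔) = 92*(⅔) = 184/3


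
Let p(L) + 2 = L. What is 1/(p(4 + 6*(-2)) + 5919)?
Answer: 1/5909 ≈ 0.00016923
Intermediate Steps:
p(L) = -2 + L
1/(p(4 + 6*(-2)) + 5919) = 1/((-2 + (4 + 6*(-2))) + 5919) = 1/((-2 + (4 - 12)) + 5919) = 1/((-2 - 8) + 5919) = 1/(-10 + 5919) = 1/5909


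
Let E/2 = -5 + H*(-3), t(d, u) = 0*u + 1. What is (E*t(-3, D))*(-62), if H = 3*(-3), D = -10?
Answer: -2728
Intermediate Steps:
H = -9
t(d, u) = 1 (t(d, u) = 0 + 1 = 1)
E = 44 (E = 2*(-5 - 9*(-3)) = 2*(-5 + 27) = 2*22 = 44)
(E*t(-3, D))*(-62) = (44*1)*(-62) = 44*(-62) = -2728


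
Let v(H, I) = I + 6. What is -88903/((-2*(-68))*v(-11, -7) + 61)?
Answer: 88903/75 ≈ 1185.4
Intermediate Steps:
v(H, I) = 6 + I
-88903/((-2*(-68))*v(-11, -7) + 61) = -88903/((-2*(-68))*(6 - 7) + 61) = -88903/(136*(-1) + 61) = -88903/(-136 + 61) = -88903/(-75) = -88903*(-1/75) = 88903/75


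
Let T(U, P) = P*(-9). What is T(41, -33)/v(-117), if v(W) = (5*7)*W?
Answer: -33/455 ≈ -0.072527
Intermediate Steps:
T(U, P) = -9*P
v(W) = 35*W
T(41, -33)/v(-117) = (-9*(-33))/((35*(-117))) = 297/(-4095) = 297*(-1/4095) = -33/455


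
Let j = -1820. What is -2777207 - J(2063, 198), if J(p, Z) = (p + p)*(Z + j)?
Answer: 3915165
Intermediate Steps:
J(p, Z) = 2*p*(-1820 + Z) (J(p, Z) = (p + p)*(Z - 1820) = (2*p)*(-1820 + Z) = 2*p*(-1820 + Z))
-2777207 - J(2063, 198) = -2777207 - 2*2063*(-1820 + 198) = -2777207 - 2*2063*(-1622) = -2777207 - 1*(-6692372) = -2777207 + 6692372 = 3915165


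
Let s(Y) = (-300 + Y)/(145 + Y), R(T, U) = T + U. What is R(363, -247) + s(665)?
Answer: 18865/162 ≈ 116.45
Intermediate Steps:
s(Y) = (-300 + Y)/(145 + Y)
R(363, -247) + s(665) = (363 - 247) + (-300 + 665)/(145 + 665) = 116 + 365/810 = 116 + (1/810)*365 = 116 + 73/162 = 18865/162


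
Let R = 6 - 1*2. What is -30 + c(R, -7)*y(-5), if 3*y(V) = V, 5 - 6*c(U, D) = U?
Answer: -545/18 ≈ -30.278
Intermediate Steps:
R = 4 (R = 6 - 2 = 4)
c(U, D) = ⅚ - U/6
y(V) = V/3
-30 + c(R, -7)*y(-5) = -30 + (⅚ - ⅙*4)*((⅓)*(-5)) = -30 + (⅚ - ⅔)*(-5/3) = -30 + (⅙)*(-5/3) = -30 - 5/18 = -545/18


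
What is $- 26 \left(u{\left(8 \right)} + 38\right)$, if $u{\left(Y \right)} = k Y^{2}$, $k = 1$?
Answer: $-2652$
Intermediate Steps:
$u{\left(Y \right)} = Y^{2}$ ($u{\left(Y \right)} = 1 Y^{2} = Y^{2}$)
$- 26 \left(u{\left(8 \right)} + 38\right) = - 26 \left(8^{2} + 38\right) = - 26 \left(64 + 38\right) = \left(-26\right) 102 = -2652$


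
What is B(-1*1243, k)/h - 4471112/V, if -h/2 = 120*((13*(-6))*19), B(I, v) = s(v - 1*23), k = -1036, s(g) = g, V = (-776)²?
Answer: -8286056357/1115531040 ≈ -7.4279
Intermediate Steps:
V = 602176
B(I, v) = -23 + v (B(I, v) = v - 1*23 = v - 23 = -23 + v)
h = 355680 (h = -240*(13*(-6))*19 = -240*(-78*19) = -240*(-1482) = -2*(-177840) = 355680)
B(-1*1243, k)/h - 4471112/V = (-23 - 1036)/355680 - 4471112/602176 = -1059*1/355680 - 4471112*1/602176 = -353/118560 - 558889/75272 = -8286056357/1115531040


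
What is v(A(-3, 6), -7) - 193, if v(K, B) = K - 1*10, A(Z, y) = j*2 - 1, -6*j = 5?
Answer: -617/3 ≈ -205.67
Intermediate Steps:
j = -⅚ (j = -⅙*5 = -⅚ ≈ -0.83333)
A(Z, y) = -8/3 (A(Z, y) = -⅚*2 - 1 = -5/3 - 1 = -8/3)
v(K, B) = -10 + K (v(K, B) = K - 10 = -10 + K)
v(A(-3, 6), -7) - 193 = (-10 - 8/3) - 193 = -38/3 - 193 = -617/3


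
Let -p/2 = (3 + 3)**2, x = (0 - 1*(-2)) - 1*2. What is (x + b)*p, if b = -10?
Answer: 720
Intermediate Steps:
x = 0 (x = (0 + 2) - 2 = 2 - 2 = 0)
p = -72 (p = -2*(3 + 3)**2 = -2*6**2 = -2*36 = -72)
(x + b)*p = (0 - 10)*(-72) = -10*(-72) = 720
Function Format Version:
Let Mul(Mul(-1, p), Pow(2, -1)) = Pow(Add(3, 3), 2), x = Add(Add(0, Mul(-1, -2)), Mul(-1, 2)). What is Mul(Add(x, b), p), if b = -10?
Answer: 720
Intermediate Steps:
x = 0 (x = Add(Add(0, 2), -2) = Add(2, -2) = 0)
p = -72 (p = Mul(-2, Pow(Add(3, 3), 2)) = Mul(-2, Pow(6, 2)) = Mul(-2, 36) = -72)
Mul(Add(x, b), p) = Mul(Add(0, -10), -72) = Mul(-10, -72) = 720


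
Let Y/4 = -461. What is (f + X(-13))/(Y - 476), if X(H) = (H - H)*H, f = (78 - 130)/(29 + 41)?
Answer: 13/40600 ≈ 0.00032020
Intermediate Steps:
Y = -1844 (Y = 4*(-461) = -1844)
f = -26/35 (f = -52/70 = -52*1/70 = -26/35 ≈ -0.74286)
X(H) = 0 (X(H) = 0*H = 0)
(f + X(-13))/(Y - 476) = (-26/35 + 0)/(-1844 - 476) = -26/35/(-2320) = -26/35*(-1/2320) = 13/40600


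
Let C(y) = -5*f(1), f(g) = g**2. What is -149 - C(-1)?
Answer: -144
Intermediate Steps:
C(y) = -5 (C(y) = -5*1**2 = -5*1 = -5)
-149 - C(-1) = -149 - 1*(-5) = -149 + 5 = -144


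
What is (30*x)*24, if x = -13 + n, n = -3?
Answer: -11520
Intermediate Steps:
x = -16 (x = -13 - 3 = -16)
(30*x)*24 = (30*(-16))*24 = -480*24 = -11520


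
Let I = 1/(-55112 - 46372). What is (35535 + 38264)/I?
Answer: -7489417716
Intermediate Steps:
I = -1/101484 (I = 1/(-101484) = -1/101484 ≈ -9.8538e-6)
(35535 + 38264)/I = (35535 + 38264)/(-1/101484) = 73799*(-101484) = -7489417716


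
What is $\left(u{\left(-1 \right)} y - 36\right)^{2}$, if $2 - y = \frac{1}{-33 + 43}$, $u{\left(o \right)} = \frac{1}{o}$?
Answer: $\frac{143641}{100} \approx 1436.4$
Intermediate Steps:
$y = \frac{19}{10}$ ($y = 2 - \frac{1}{-33 + 43} = 2 - \frac{1}{10} = \frac{19}{10} \approx 1.9$)
$\left(u{\left(-1 \right)} y - 36\right)^{2} = \left(\frac{1}{-1} \cdot \frac{19}{10} - 36\right)^{2} = \left(\left(-1\right) \frac{19}{10} - 36\right)^{2} = \left(- \frac{19}{10} - 36\right)^{2} = \left(- \frac{379}{10}\right)^{2} = \frac{143641}{100}$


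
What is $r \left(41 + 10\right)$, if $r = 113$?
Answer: $5763$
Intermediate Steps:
$r \left(41 + 10\right) = 113 \left(41 + 10\right) = 113 \cdot 51 = 5763$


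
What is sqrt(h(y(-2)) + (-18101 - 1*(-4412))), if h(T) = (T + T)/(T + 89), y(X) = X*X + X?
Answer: 11*I*sqrt(936845)/91 ≈ 117.0*I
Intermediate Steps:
y(X) = X + X**2 (y(X) = X**2 + X = X + X**2)
h(T) = 2*T/(89 + T) (h(T) = (2*T)/(89 + T) = 2*T/(89 + T))
sqrt(h(y(-2)) + (-18101 - 1*(-4412))) = sqrt(2*(-2*(1 - 2))/(89 - 2*(1 - 2)) + (-18101 - 1*(-4412))) = sqrt(2*(-2*(-1))/(89 - 2*(-1)) + (-18101 + 4412)) = sqrt(2*2/(89 + 2) - 13689) = sqrt(2*2/91 - 13689) = sqrt(2*2*(1/91) - 13689) = sqrt(4/91 - 13689) = sqrt(-1245695/91) = 11*I*sqrt(936845)/91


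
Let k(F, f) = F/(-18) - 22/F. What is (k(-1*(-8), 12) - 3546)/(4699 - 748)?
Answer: -127771/142236 ≈ -0.89830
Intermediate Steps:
k(F, f) = -22/F - F/18 (k(F, f) = F*(-1/18) - 22/F = -F/18 - 22/F = -22/F - F/18)
(k(-1*(-8), 12) - 3546)/(4699 - 748) = ((-22/((-1*(-8))) - (-1)*(-8)/18) - 3546)/(4699 - 748) = ((-22/8 - 1/18*8) - 3546)/3951 = ((-22*⅛ - 4/9) - 3546)*(1/3951) = ((-11/4 - 4/9) - 3546)*(1/3951) = (-115/36 - 3546)*(1/3951) = -127771/36*1/3951 = -127771/142236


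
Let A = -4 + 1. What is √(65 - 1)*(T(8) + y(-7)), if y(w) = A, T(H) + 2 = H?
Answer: 24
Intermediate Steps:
A = -3
T(H) = -2 + H
y(w) = -3
√(65 - 1)*(T(8) + y(-7)) = √(65 - 1)*((-2 + 8) - 3) = √64*(6 - 3) = 8*3 = 24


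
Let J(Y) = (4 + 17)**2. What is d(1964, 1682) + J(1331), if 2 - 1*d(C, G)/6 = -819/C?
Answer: 447303/982 ≈ 455.50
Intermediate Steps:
d(C, G) = 12 + 4914/C (d(C, G) = 12 - (-4914)/C = 12 + 4914/C)
J(Y) = 441 (J(Y) = 21**2 = 441)
d(1964, 1682) + J(1331) = (12 + 4914/1964) + 441 = (12 + 4914*(1/1964)) + 441 = (12 + 2457/982) + 441 = 14241/982 + 441 = 447303/982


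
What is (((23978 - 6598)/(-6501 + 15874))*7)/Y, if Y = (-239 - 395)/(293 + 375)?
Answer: -5804920/424463 ≈ -13.676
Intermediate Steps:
Y = -317/334 (Y = -634/668 = -634*1/668 = -317/334 ≈ -0.94910)
(((23978 - 6598)/(-6501 + 15874))*7)/Y = (((23978 - 6598)/(-6501 + 15874))*7)/(-317/334) = ((17380/9373)*7)*(-334/317) = (17380/1339)*(-334/317) = -5804920/424463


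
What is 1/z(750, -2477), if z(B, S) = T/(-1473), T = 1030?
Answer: -1473/1030 ≈ -1.4301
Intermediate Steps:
z(B, S) = -1030/1473 (z(B, S) = 1030/(-1473) = 1030*(-1/1473) = -1030/1473)
1/z(750, -2477) = 1/(-1030/1473) = -1473/1030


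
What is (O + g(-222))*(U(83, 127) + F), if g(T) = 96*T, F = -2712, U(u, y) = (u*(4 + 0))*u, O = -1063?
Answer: -555884500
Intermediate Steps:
U(u, y) = 4*u² (U(u, y) = (u*4)*u = (4*u)*u = 4*u²)
(O + g(-222))*(U(83, 127) + F) = (-1063 + 96*(-222))*(4*83² - 2712) = (-1063 - 21312)*(4*6889 - 2712) = -22375*(27556 - 2712) = -22375*24844 = -555884500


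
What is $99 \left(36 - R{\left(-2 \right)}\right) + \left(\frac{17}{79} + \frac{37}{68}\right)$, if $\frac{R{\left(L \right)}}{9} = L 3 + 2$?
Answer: $\frac{38295695}{5372} \approx 7128.8$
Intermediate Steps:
$R{\left(L \right)} = 18 + 27 L$ ($R{\left(L \right)} = 9 \left(L 3 + 2\right) = 9 \left(3 L + 2\right) = 9 \left(2 + 3 L\right) = 18 + 27 L$)
$99 \left(36 - R{\left(-2 \right)}\right) + \left(\frac{17}{79} + \frac{37}{68}\right) = 99 \left(36 - \left(18 + 27 \left(-2\right)\right)\right) + \left(\frac{17}{79} + \frac{37}{68}\right) = 99 \left(36 - \left(18 - 54\right)\right) + \left(17 \cdot \frac{1}{79} + 37 \cdot \frac{1}{68}\right) = 99 \left(36 - -36\right) + \left(\frac{17}{79} + \frac{37}{68}\right) = 99 \left(36 + 36\right) + \frac{4079}{5372} = 99 \cdot 72 + \frac{4079}{5372} = 7128 + \frac{4079}{5372} = \frac{38295695}{5372}$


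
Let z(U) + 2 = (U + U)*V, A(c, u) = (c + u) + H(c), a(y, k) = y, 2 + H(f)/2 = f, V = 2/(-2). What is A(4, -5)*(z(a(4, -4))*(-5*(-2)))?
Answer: -300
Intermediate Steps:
V = -1 (V = 2*(-½) = -1)
H(f) = -4 + 2*f
A(c, u) = -4 + u + 3*c (A(c, u) = (c + u) + (-4 + 2*c) = -4 + u + 3*c)
z(U) = -2 - 2*U (z(U) = -2 + (U + U)*(-1) = -2 + (2*U)*(-1) = -2 - 2*U)
A(4, -5)*(z(a(4, -4))*(-5*(-2))) = (-4 - 5 + 3*4)*((-2 - 2*4)*(-5*(-2))) = (-4 - 5 + 12)*((-2 - 8)*10) = 3*(-10*10) = 3*(-100) = -300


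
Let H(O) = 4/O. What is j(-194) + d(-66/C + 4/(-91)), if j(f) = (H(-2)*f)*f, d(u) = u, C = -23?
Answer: -157538382/2093 ≈ -75269.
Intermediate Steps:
j(f) = -2*f² (j(f) = ((4/(-2))*f)*f = ((4*(-½))*f)*f = (-2*f)*f = -2*f²)
j(-194) + d(-66/C + 4/(-91)) = -2*(-194)² + (-66/(-23) + 4/(-91)) = -2*37636 + (-66*(-1/23) + 4*(-1/91)) = -75272 + (66/23 - 4/91) = -75272 + 5914/2093 = -157538382/2093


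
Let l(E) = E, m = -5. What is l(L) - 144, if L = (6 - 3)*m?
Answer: -159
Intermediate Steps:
L = -15 (L = (6 - 3)*(-5) = 3*(-5) = -15)
l(L) - 144 = -15 - 144 = -159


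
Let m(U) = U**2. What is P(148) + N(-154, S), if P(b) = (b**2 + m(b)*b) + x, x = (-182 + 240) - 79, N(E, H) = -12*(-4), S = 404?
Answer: 3263723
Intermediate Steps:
N(E, H) = 48
x = -21 (x = 58 - 79 = -21)
P(b) = -21 + b**2 + b**3 (P(b) = (b**2 + b**2*b) - 21 = (b**2 + b**3) - 21 = -21 + b**2 + b**3)
P(148) + N(-154, S) = (-21 + 148**2 + 148**3) + 48 = (-21 + 21904 + 3241792) + 48 = 3263675 + 48 = 3263723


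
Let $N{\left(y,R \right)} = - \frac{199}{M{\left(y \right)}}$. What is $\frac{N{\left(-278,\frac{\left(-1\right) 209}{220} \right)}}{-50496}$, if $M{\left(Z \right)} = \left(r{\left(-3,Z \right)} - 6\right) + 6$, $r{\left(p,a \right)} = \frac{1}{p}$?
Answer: $- \frac{199}{16832} \approx -0.011823$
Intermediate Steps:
$M{\left(Z \right)} = - \frac{1}{3}$ ($M{\left(Z \right)} = \left(\frac{1}{-3} - 6\right) + 6 = \left(- \frac{1}{3} - 6\right) + 6 = - \frac{19}{3} + 6 = - \frac{1}{3}$)
$N{\left(y,R \right)} = 597$ ($N{\left(y,R \right)} = - \frac{199}{- \frac{1}{3}} = \left(-199\right) \left(-3\right) = 597$)
$\frac{N{\left(-278,\frac{\left(-1\right) 209}{220} \right)}}{-50496} = \frac{597}{-50496} = 597 \left(- \frac{1}{50496}\right) = - \frac{199}{16832}$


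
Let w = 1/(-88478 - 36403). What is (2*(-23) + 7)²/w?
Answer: -189944001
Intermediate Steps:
w = -1/124881 (w = 1/(-124881) = -1/124881 ≈ -8.0076e-6)
(2*(-23) + 7)²/w = (2*(-23) + 7)²/(-1/124881) = (-46 + 7)²*(-124881) = (-39)²*(-124881) = 1521*(-124881) = -189944001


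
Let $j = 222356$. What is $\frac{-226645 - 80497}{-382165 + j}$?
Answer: $\frac{307142}{159809} \approx 1.9219$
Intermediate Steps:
$\frac{-226645 - 80497}{-382165 + j} = \frac{-226645 - 80497}{-382165 + 222356} = - \frac{307142}{-159809} = \left(-307142\right) \left(- \frac{1}{159809}\right) = \frac{307142}{159809}$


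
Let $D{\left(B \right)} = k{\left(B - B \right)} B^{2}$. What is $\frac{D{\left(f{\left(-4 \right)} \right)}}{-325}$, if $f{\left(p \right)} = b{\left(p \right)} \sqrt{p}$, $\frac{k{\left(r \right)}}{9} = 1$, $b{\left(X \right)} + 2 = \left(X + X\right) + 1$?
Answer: $\frac{2916}{325} \approx 8.9723$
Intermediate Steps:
$b{\left(X \right)} = -1 + 2 X$ ($b{\left(X \right)} = -2 + \left(\left(X + X\right) + 1\right) = -2 + \left(2 X + 1\right) = -2 + \left(1 + 2 X\right) = -1 + 2 X$)
$k{\left(r \right)} = 9$ ($k{\left(r \right)} = 9 \cdot 1 = 9$)
$f{\left(p \right)} = \sqrt{p} \left(-1 + 2 p\right)$ ($f{\left(p \right)} = \left(-1 + 2 p\right) \sqrt{p} = \sqrt{p} \left(-1 + 2 p\right)$)
$D{\left(B \right)} = 9 B^{2}$
$\frac{D{\left(f{\left(-4 \right)} \right)}}{-325} = \frac{9 \left(\sqrt{-4} \left(-1 + 2 \left(-4\right)\right)\right)^{2}}{-325} = 9 \left(2 i \left(-1 - 8\right)\right)^{2} \left(- \frac{1}{325}\right) = 9 \left(2 i \left(-9\right)\right)^{2} \left(- \frac{1}{325}\right) = 9 \left(- 18 i\right)^{2} \left(- \frac{1}{325}\right) = 9 \left(-324\right) \left(- \frac{1}{325}\right) = \left(-2916\right) \left(- \frac{1}{325}\right) = \frac{2916}{325}$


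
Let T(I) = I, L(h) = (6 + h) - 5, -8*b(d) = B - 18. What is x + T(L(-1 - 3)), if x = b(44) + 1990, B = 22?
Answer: 3973/2 ≈ 1986.5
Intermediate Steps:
b(d) = -½ (b(d) = -(22 - 18)/8 = -⅛*4 = -½)
L(h) = 1 + h
x = 3979/2 (x = -½ + 1990 = 3979/2 ≈ 1989.5)
x + T(L(-1 - 3)) = 3979/2 + (1 + (-1 - 3)) = 3979/2 + (1 - 4) = 3979/2 - 3 = 3973/2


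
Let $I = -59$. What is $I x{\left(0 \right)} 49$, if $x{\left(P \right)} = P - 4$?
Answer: $11564$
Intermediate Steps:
$x{\left(P \right)} = -4 + P$ ($x{\left(P \right)} = P - 4 = -4 + P$)
$I x{\left(0 \right)} 49 = - 59 \left(-4 + 0\right) 49 = \left(-59\right) \left(-4\right) 49 = 236 \cdot 49 = 11564$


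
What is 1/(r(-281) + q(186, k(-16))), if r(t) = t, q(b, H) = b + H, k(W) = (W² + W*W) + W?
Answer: 1/401 ≈ 0.0024938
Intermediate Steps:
k(W) = W + 2*W² (k(W) = (W² + W²) + W = 2*W² + W = W + 2*W²)
q(b, H) = H + b
1/(r(-281) + q(186, k(-16))) = 1/(-281 + (-16*(1 + 2*(-16)) + 186)) = 1/(-281 + (-16*(1 - 32) + 186)) = 1/(-281 + (-16*(-31) + 186)) = 1/(-281 + (496 + 186)) = 1/(-281 + 682) = 1/401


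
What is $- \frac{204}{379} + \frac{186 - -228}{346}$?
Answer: $\frac{43161}{65567} \approx 0.65827$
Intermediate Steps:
$- \frac{204}{379} + \frac{186 - -228}{346} = \left(-204\right) \frac{1}{379} + \left(186 + 228\right) \frac{1}{346} = - \frac{204}{379} + 414 \cdot \frac{1}{346} = - \frac{204}{379} + \frac{207}{173} = \frac{43161}{65567}$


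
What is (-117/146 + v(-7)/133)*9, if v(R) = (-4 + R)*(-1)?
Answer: -125595/19418 ≈ -6.4680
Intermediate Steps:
v(R) = 4 - R
(-117/146 + v(-7)/133)*9 = (-117/146 + (4 - 1*(-7))/133)*9 = (-117*1/146 + (4 + 7)*(1/133))*9 = (-117/146 + 11*(1/133))*9 = (-117/146 + 11/133)*9 = -13955/19418*9 = -125595/19418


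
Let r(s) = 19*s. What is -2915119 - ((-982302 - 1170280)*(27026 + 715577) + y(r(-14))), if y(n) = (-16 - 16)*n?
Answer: 1598510927315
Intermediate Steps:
y(n) = -32*n
-2915119 - ((-982302 - 1170280)*(27026 + 715577) + y(r(-14))) = -2915119 - ((-982302 - 1170280)*(27026 + 715577) - 608*(-14)) = -2915119 - (-2152582*742603 - 32*(-266)) = -2915119 - (-1598513850946 + 8512) = -2915119 - 1*(-1598513842434) = -2915119 + 1598513842434 = 1598510927315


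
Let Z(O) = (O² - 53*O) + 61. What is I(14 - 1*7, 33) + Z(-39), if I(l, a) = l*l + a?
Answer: 3731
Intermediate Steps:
I(l, a) = a + l² (I(l, a) = l² + a = a + l²)
Z(O) = 61 + O² - 53*O
I(14 - 1*7, 33) + Z(-39) = (33 + (14 - 1*7)²) + (61 + (-39)² - 53*(-39)) = (33 + (14 - 7)²) + (61 + 1521 + 2067) = (33 + 7²) + 3649 = (33 + 49) + 3649 = 82 + 3649 = 3731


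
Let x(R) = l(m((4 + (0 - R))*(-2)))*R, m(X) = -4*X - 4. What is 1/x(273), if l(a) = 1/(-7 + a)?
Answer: -103/13 ≈ -7.9231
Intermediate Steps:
m(X) = -4 - 4*X
x(R) = R/(21 - 8*R) (x(R) = R/(-7 + (-4 - 4*(4 + (0 - R))*(-2))) = R/(-7 + (-4 - 4*(4 - R)*(-2))) = R/(-7 + (-4 - 4*(-8 + 2*R))) = R/(-7 + (-4 + (32 - 8*R))) = R/(-7 + (28 - 8*R)) = R/(21 - 8*R))
1/x(273) = 1/(-1*273/(-21 + 8*273)) = 1/(-1*273/(-21 + 2184)) = 1/(-1*273/2163) = 1/(-1*273*1/2163) = 1/(-13/103) = -103/13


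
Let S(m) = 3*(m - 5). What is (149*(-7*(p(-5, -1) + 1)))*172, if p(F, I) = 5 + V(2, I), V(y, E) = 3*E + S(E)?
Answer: 2690940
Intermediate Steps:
S(m) = -15 + 3*m (S(m) = 3*(-5 + m) = -15 + 3*m)
V(y, E) = -15 + 6*E (V(y, E) = 3*E + (-15 + 3*E) = -15 + 6*E)
p(F, I) = -10 + 6*I (p(F, I) = 5 + (-15 + 6*I) = -10 + 6*I)
(149*(-7*(p(-5, -1) + 1)))*172 = (149*(-7*((-10 + 6*(-1)) + 1)))*172 = (149*(-7*((-10 - 6) + 1)))*172 = (149*(-7*(-16 + 1)))*172 = (149*(-7*(-15)))*172 = (149*105)*172 = 15645*172 = 2690940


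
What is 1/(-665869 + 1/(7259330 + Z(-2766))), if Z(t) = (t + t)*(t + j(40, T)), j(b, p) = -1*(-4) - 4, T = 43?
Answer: -22560842/15022565301697 ≈ -1.5018e-6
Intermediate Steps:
j(b, p) = 0 (j(b, p) = 4 - 4 = 0)
Z(t) = 2*t**2 (Z(t) = (t + t)*(t + 0) = (2*t)*t = 2*t**2)
1/(-665869 + 1/(7259330 + Z(-2766))) = 1/(-665869 + 1/(7259330 + 2*(-2766)**2)) = 1/(-665869 + 1/(7259330 + 2*7650756)) = 1/(-665869 + 1/(7259330 + 15301512)) = 1/(-665869 + 1/22560842) = 1/(-15022565301697/22560842) = -22560842/15022565301697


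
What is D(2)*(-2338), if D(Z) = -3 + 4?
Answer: -2338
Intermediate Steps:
D(Z) = 1
D(2)*(-2338) = 1*(-2338) = -2338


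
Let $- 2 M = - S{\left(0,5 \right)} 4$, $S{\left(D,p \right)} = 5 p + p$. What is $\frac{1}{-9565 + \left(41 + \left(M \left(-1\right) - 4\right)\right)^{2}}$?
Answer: $- \frac{1}{9036} \approx -0.00011067$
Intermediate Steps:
$S{\left(D,p \right)} = 6 p$
$M = 60$ ($M = - \frac{- 6 \cdot 5 \cdot 4}{2} = - \frac{\left(-1\right) 30 \cdot 4}{2} = - \frac{\left(-30\right) 4}{2} = \left(- \frac{1}{2}\right) \left(-120\right) = 60$)
$\frac{1}{-9565 + \left(41 + \left(M \left(-1\right) - 4\right)\right)^{2}} = \frac{1}{-9565 + \left(41 + \left(60 \left(-1\right) - 4\right)\right)^{2}} = \frac{1}{-9565 + \left(41 - 64\right)^{2}} = \frac{1}{-9565 + \left(-23\right)^{2}} = \frac{1}{-9565 + 529} = \frac{1}{-9036} = - \frac{1}{9036}$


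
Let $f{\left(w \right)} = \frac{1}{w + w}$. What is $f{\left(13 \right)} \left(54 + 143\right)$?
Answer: $\frac{197}{26} \approx 7.5769$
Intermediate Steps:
$f{\left(w \right)} = \frac{1}{2 w}$
$f{\left(13 \right)} \left(54 + 143\right) = \frac{1}{2 \cdot 13} \left(54 + 143\right) = \frac{1}{2} \cdot \frac{1}{13} \cdot 197 = \frac{1}{26} \cdot 197 = \frac{197}{26}$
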